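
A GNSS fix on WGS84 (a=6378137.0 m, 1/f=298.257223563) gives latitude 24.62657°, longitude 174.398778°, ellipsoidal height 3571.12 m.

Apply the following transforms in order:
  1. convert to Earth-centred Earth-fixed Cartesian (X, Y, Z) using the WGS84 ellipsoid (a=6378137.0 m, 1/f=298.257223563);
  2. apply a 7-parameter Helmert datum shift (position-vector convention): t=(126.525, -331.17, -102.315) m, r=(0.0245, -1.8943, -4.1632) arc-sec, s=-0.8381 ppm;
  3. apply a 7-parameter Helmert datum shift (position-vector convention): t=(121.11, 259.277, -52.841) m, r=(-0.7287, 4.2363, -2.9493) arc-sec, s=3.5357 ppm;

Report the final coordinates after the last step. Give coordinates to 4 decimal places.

X=-5776622.8781 m, Y=566692.6872 m, Z=2642932.1683 m

start: φ=24.626570°, λ=174.398778°, h=3571.120 m
→ ECEF (a=6378137.000, f=1/298.257223563): X=-5776904.4695, Y=566554.8298, Z=2643016.5376
→ Helmert 7p (PV): X=-5776785.9407, Y=566339.4707, Z=2642859.0208
→ Helmert 7p (PV): X=-5776622.8781, Y=566692.6872, Z=2642932.1683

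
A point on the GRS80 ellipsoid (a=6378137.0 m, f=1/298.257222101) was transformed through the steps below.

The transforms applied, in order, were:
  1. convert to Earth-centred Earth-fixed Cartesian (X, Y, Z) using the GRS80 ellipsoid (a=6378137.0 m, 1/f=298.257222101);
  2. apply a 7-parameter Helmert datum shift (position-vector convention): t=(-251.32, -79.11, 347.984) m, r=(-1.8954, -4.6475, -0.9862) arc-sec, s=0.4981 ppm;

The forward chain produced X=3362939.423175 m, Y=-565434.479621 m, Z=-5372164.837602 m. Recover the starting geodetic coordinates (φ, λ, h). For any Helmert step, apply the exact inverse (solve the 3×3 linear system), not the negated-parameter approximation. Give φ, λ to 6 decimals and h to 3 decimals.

φ=-57.768546°, λ=-9.541503°, h=659.586 m

start: X=3362939.4232, Y=-565434.4796, Z=-5372164.8376 m
→ Helmert⁻¹: X=3363070.7171, Y=-565289.6388, Z=-5372591.1158
→ geod (Bowring, a=6378137.000): φ=-57.76854600°, λ=-9.54150300°, h=659.5860 m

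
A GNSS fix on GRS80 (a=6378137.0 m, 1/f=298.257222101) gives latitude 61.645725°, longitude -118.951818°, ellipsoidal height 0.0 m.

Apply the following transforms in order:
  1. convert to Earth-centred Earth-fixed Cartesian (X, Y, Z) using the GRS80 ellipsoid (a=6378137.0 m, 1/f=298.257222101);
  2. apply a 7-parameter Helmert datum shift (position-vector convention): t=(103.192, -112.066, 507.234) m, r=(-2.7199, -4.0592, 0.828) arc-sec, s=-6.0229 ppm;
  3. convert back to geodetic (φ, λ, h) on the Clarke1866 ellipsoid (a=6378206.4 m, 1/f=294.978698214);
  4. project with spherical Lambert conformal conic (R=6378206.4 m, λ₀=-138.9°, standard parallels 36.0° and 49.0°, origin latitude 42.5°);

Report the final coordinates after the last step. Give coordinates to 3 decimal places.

start: φ=61.645725°, λ=-118.951818°, h=0.000 m
→ ECEF (a=6378137.000, f=1/298.257222101): X=-1470132.9496, Y=-2657457.9268, Z=5589872.2014
→ Helmert 7p (PV): X=-1470120.2410, Y=-2657486.1786, Z=5590351.8790
→ geod (Bowring, a=6378206.400): φ=61.64941006°, λ=-118.95135020°, h=545.6736 m
→ lcc (R=6378206.4, λ₀=-138.9°): E=1106814.8228, N=2292885.7306

E=1106814.823 m, N=2292885.731 m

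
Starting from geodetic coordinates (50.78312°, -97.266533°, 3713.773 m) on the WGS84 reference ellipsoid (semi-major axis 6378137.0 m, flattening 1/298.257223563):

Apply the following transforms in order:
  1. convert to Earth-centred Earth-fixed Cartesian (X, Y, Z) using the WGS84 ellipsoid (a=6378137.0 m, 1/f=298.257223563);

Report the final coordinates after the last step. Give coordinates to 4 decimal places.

X=-511392.3867 m, Y=-4010628.0134 m, Z=4921202.7849 m

start: φ=50.783120°, λ=-97.266533°, h=3713.773 m
→ ECEF (a=6378137.000, f=1/298.257223563): X=-511392.3867, Y=-4010628.0134, Z=4921202.7849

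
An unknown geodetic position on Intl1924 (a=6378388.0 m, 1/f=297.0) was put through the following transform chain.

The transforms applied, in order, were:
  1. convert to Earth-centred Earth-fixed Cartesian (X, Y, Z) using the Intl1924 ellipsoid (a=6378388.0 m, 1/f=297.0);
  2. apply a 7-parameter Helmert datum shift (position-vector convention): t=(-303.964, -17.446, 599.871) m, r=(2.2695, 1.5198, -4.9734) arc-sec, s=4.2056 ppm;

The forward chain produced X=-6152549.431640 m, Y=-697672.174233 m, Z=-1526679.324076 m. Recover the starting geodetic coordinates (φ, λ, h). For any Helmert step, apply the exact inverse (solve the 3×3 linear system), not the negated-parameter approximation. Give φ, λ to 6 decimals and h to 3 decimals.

φ=-13.946827°, λ=-173.528840°, h=81.550 m

start: X=-6152549.4316, Y=-697672.1742, Z=-1526679.3241 m
→ Helmert⁻¹: X=-6152191.5148, Y=-697816.9389, Z=-1527310.4246
→ geod (Bowring, a=6378388.000): φ=-13.94682700°, λ=-173.52884000°, h=81.5500 m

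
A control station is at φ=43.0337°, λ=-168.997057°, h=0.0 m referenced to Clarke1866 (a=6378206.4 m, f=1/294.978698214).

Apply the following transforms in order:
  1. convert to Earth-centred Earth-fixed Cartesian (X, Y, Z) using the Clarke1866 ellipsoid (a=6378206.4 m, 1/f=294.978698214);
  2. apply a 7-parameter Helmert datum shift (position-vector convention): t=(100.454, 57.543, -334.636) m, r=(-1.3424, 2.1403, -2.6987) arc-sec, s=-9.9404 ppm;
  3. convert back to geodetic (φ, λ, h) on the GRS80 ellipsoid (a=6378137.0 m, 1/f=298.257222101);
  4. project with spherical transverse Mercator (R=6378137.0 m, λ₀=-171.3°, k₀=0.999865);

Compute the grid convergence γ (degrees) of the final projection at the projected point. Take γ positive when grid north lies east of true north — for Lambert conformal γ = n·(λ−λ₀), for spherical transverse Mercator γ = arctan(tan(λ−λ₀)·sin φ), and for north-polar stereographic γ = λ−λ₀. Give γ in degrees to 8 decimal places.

1.57097298

start: φ=43.033700°, λ=-168.997057°, h=0.000 m
→ ECEF (a=6378206.400, f=1/294.978698214): X=-4583692.8304, Y=-891223.9692, Z=4330037.5079
→ Helmert 7p (PV): X=-4583513.5429, Y=-891069.4160, Z=4329713.1918
→ geod (Bowring, a=6378137.000): φ=43.03069218°, λ=-168.99849872°, h=-412.7145 m
→ into tm (λ₀=-171.3°): φ=43.03069218°, λ−λ₀=2.30150128°
convergence γ = 1.57097298°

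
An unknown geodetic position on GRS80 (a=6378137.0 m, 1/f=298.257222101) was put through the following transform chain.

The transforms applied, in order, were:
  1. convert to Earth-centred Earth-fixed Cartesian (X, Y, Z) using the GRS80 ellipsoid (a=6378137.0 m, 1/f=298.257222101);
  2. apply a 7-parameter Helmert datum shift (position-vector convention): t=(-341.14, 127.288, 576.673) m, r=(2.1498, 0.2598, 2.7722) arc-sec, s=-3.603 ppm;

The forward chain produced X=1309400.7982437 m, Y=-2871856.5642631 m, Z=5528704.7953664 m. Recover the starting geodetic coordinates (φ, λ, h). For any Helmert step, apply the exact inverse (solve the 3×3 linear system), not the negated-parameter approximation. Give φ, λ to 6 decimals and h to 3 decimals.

φ=60.439740°, λ=-65.485528°, h=3872.581 m

start: X=1309400.7982, Y=-2871856.5643, Z=5528704.7954 m
→ Helmert⁻¹: X=1309701.0952, Y=-2871954.1849, Z=5528179.6229
→ geod (Bowring, a=6378137.000): φ=60.43974000°, λ=-65.48552800°, h=3872.5810 m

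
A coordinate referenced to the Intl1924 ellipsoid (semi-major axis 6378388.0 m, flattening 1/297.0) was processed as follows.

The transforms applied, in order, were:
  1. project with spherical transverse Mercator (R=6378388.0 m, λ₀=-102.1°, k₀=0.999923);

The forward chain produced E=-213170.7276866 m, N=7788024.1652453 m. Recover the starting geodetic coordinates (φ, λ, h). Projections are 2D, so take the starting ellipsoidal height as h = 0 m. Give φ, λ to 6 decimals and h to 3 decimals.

φ=69.876115°, λ=-107.672794°, h=0.000 m

start: E=-213170.7277, N=7788024.1652 m
→ tm⁻¹: φ=69.87611500°, λ=-107.67279400°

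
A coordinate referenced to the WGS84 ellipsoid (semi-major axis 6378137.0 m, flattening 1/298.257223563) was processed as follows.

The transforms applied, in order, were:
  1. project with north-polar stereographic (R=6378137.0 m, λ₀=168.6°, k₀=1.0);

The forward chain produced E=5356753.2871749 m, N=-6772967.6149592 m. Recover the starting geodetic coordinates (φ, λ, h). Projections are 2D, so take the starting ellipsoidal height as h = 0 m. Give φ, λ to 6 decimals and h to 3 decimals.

φ=21.808478°, λ=-153.059459°, h=0.000 m

start: E=5356753.2872, N=-6772967.6150 m
→ stereo⁻¹: φ=21.80847800°, λ=-153.05945900°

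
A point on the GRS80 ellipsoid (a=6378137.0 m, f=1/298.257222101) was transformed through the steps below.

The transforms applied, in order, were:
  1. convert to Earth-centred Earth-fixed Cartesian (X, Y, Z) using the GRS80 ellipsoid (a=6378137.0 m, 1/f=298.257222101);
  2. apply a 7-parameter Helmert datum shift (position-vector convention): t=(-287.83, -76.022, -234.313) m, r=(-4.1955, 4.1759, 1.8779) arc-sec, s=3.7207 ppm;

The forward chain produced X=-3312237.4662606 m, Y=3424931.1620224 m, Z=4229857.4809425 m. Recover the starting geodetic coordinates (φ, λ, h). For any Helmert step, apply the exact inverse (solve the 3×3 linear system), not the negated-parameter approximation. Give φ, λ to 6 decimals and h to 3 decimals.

φ=41.791389°, λ=134.039508°, h=2584.245 m

start: X=-3312237.4663, Y=3424931.1620, Z=4229857.4809 m
→ Helmert⁻¹: X=-3311991.7712, Y=3424938.5528, Z=4230078.6672
→ geod (Bowring, a=6378137.000): φ=41.79138900°, λ=134.03950800°, h=2584.2450 m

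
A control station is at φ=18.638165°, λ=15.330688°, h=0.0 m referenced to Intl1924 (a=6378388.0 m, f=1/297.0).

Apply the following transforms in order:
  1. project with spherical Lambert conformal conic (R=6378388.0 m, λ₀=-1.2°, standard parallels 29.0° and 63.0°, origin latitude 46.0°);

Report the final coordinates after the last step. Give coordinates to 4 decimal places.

start: φ=18.638165°, λ=15.330688°, h=0.000 m
→ lcc (R=6378388.0, λ₀=-1.2°): E=1846372.8728, N=-2832023.1785

E=1846372.8728 m, N=-2832023.1785 m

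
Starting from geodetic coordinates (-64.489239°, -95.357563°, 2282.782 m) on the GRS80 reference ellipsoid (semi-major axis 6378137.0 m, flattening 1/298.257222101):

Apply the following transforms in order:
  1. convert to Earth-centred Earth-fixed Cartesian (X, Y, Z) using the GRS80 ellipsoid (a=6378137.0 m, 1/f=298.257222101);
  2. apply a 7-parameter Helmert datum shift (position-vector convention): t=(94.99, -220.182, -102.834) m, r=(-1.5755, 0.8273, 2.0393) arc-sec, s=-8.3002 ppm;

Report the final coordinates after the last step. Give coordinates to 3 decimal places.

X=-257176.966 m, Y=-2743649.233 m, Z=-5735507.976 m

start: φ=-64.489239°, λ=-95.357563°, h=2282.782 m
→ ECEF (a=6378137.000, f=1/298.257222101): X=-257278.2104, Y=-2743405.4701, Z=-5735474.7340
→ Helmert 7p (PV): X=-257176.9656, Y=-2743649.2335, Z=-5735507.9759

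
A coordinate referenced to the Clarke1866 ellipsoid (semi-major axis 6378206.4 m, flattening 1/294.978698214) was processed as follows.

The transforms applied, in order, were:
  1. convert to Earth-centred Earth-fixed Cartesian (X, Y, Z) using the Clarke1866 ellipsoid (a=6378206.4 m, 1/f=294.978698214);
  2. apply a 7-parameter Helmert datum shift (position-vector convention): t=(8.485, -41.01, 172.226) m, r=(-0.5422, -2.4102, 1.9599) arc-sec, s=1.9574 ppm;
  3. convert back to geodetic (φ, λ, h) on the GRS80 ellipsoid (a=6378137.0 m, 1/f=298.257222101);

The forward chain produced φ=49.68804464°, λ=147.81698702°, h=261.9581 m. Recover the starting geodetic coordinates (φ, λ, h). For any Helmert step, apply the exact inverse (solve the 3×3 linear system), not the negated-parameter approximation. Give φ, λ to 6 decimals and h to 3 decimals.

start: φ=49.688045°, λ=147.816987°, h=261.958 m
→ ECEF (a=6378137.000, f=1/298.257222101): X=-3499283.2015, Y=2202167.6206, Z=4840613.3768
→ Helmert⁻¹: X=-3499207.3508, Y=2202224.8450, Z=4840478.3532
→ geod (Bowring, a=6378206.400): φ=49.68960200°, λ=147.81575600°, h=205.9290 m

φ=49.689602°, λ=147.815756°, h=205.929 m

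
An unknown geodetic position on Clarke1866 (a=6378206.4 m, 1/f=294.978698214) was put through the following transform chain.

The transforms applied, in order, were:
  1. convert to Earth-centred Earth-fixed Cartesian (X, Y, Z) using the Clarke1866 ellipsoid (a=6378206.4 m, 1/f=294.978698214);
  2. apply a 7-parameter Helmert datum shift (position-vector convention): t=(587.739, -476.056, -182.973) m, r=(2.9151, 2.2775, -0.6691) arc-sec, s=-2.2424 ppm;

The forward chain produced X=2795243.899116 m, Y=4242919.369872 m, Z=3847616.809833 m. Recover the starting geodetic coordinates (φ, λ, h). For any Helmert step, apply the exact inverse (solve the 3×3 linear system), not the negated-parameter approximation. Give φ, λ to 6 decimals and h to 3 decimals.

φ=37.323407°, λ=56.632438°, h=3258.710 m

start: X=2795243.8991, Y=4242919.3699, Z=3847616.8098 m
→ Helmert⁻¹: X=2794606.1758, Y=4243468.3866, Z=3847779.2961
→ geod (Bowring, a=6378206.400): φ=37.32340700°, λ=56.63243800°, h=3258.7100 m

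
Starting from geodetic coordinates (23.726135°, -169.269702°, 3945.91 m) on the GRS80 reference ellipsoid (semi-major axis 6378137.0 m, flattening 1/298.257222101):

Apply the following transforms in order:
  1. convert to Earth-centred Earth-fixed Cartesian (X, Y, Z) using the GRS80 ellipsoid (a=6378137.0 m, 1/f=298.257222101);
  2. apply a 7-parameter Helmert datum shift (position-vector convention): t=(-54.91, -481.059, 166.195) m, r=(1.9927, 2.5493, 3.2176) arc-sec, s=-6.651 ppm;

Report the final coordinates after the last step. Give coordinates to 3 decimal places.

X=-5743581.423 m, Y=-1089001.033 m, Z=2552341.535 m

start: φ=23.726135°, λ=-169.269702°, h=3945.910 m
→ ECEF (a=6378137.000, f=1/298.257222101): X=-5743613.2346, Y=-1088412.9612, Z=2552131.8423
→ Helmert 7p (PV): X=-5743581.4229, Y=-1089001.0330, Z=2552341.5350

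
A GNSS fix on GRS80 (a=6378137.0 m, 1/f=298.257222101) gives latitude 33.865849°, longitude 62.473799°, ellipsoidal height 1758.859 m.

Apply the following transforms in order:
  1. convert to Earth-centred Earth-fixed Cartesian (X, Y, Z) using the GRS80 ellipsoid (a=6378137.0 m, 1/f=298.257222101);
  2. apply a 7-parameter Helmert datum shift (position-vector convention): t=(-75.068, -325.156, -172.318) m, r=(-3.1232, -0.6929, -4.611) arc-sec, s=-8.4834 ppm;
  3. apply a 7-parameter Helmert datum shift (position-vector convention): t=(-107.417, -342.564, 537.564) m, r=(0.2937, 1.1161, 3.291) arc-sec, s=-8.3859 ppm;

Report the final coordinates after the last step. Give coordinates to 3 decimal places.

X=2450628.855 m, Y=4702006.346 m, Z=3535316.799 m

start: φ=33.865849°, λ=62.473799°, h=1758.859 m
→ ECEF (a=6378137.000, f=1/298.257222101): X=2450815.3310, Y=4702720.5853, Z=3535080.7247
→ Helmert 7p (PV): X=2450812.7239, Y=4702354.2740, Z=3534815.4435
→ Helmert 7p (PV): X=2450628.8549, Y=4702006.3463, Z=3535316.7993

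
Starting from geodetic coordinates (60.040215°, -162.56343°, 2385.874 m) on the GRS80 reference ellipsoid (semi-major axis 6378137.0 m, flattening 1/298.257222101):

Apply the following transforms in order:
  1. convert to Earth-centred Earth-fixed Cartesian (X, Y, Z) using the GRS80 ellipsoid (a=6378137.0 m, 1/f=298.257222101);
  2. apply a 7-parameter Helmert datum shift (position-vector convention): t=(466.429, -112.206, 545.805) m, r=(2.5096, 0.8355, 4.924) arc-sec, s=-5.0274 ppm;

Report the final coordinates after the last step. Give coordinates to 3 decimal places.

X=-3047102.480 m, Y=-957452.940 m, Z=5505301.894 m

start: φ=60.040215°, λ=-162.563430°, h=2385.874 m
→ ECEF (a=6378137.000, f=1/298.257222101): X=-3047629.3790, Y=-957205.8170, Z=5504783.0656
→ Helmert 7p (PV): X=-3047102.4801, Y=-957452.9398, Z=5505301.8945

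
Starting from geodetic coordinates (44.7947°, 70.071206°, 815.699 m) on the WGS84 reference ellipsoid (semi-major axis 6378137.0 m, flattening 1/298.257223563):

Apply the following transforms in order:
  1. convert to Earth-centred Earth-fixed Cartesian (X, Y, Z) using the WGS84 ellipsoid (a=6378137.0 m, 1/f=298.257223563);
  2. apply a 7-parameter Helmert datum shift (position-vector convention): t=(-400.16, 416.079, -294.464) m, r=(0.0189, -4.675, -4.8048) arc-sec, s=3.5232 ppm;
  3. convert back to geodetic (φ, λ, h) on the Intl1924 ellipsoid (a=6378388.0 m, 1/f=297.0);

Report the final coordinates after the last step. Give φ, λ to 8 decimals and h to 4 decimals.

φ=44.79247358°, λ=70.07761901°, h=605.9302 m

start: φ=44.794700°, λ=70.071206°, h=815.699 m
→ ECEF (a=6378137.000, f=1/298.257223563): X=1545516.3766, Y=4262747.2733, Z=4471761.6564
→ Helmert 7p (PV): X=1545119.6070, Y=4263141.9592, Z=4471518.3672
→ geod (Bowring, a=6378388.000): φ=44.79247358°, λ=70.07761901°, h=605.9302 m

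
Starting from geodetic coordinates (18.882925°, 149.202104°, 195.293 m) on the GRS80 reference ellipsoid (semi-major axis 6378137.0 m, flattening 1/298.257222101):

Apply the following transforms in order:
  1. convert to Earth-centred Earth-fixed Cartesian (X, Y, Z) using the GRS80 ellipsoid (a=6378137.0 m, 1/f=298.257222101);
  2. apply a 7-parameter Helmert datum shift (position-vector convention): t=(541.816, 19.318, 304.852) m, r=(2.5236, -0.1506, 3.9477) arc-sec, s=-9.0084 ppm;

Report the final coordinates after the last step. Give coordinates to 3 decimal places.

start: φ=18.882925°, λ=149.202104°, h=195.293 m
→ ECEF (a=6378137.000, f=1/298.257222101): X=-5185808.2430, Y=3091104.0472, Z=2051155.2076
→ Helmert 7p (PV): X=-5185280.3688, Y=3090971.1739, Z=2051475.6143

X=-5185280.369 m, Y=3090971.174 m, Z=2051475.614 m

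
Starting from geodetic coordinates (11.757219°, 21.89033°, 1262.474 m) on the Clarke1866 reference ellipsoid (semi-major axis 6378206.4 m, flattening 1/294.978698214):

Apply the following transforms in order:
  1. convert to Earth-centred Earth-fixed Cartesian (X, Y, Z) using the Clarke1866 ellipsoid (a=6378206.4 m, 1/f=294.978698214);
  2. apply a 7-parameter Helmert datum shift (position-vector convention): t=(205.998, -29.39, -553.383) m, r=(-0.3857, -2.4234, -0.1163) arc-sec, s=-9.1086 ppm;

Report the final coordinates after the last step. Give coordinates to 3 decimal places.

start: φ=11.757219°, λ=21.890330°, h=1262.474 m
→ ECEF (a=6378206.400, f=1/294.978698214): X=5796126.0265, Y=2328891.4846, Z=1291297.6438
→ Helmert 7p (PV): X=5796265.3718, Y=2328840.0283, Z=1290796.2420

X=5796265.372 m, Y=2328840.028 m, Z=1290796.242 m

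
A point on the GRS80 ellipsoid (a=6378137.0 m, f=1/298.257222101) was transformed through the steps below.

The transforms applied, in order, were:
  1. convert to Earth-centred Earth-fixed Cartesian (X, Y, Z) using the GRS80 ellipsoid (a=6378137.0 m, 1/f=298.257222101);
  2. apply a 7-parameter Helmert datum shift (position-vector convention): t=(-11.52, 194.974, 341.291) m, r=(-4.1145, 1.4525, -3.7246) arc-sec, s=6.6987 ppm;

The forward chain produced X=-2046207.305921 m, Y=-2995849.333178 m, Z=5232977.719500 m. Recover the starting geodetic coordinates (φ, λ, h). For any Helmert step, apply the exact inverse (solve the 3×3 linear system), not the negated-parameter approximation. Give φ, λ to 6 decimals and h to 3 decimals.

start: X=-2046207.3059, Y=-2995849.3332, Z=5232977.7195 m
→ Helmert⁻¹: X=-2046164.8233, Y=-2996165.5627, Z=5232527.2015
→ geod (Bowring, a=6378137.000): φ=55.44274400°, λ=-124.33025600°, h=3677.4390 m

φ=55.442744°, λ=-124.330256°, h=3677.439 m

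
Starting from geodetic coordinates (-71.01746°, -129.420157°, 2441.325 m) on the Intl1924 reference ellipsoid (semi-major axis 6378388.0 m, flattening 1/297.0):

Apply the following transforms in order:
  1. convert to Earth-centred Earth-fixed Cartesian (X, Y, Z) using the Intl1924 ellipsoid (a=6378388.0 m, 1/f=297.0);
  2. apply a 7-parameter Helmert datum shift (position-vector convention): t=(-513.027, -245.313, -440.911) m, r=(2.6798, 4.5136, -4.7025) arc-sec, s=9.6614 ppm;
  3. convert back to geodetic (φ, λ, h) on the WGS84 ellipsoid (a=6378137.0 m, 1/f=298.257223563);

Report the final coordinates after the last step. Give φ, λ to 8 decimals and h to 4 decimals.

φ=-71.01365358°, λ=-129.43224198°, h=3256.6373 m

start: φ=-71.017460°, λ=-129.420157°, h=2441.325 m
→ ECEF (a=6378388.000, f=1/297.0): X=-1321960.8864, Y=-1608227.6518, Z=-6011366.0715
→ Helmert 7p (PV): X=-1322654.8960, Y=-1608380.2630, Z=-6011857.0269
→ geod (Bowring, a=6378137.000): φ=-71.01365358°, λ=-129.43224198°, h=3256.6373 m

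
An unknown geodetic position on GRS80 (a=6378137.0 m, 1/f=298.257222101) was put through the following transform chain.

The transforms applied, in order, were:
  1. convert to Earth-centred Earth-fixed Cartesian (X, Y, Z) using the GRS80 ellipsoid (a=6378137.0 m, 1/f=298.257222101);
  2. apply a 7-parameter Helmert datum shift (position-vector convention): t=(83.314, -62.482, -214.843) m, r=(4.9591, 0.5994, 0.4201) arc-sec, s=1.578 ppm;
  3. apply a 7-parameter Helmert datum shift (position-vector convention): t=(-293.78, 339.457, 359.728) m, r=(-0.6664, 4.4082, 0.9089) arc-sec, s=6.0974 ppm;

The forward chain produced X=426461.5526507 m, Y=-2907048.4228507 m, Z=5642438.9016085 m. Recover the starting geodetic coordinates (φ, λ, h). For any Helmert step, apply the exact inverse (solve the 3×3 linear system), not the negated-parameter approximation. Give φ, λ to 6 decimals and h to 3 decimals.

start: X=426461.5527, Y=-2907048.4229, Z=5642438.9016 m
→ Helmert⁻¹: X=426619.3400, Y=-2907390.2606, Z=5642044.4961
→ Helmert⁻¹: X=426513.0354, Y=-2907188.4046, Z=5642321.5709
→ geod (Bowring, a=6378137.000): φ=62.64854500°, λ=-81.65368900°, h=263.9590 m

φ=62.648545°, λ=-81.653689°, h=263.959 m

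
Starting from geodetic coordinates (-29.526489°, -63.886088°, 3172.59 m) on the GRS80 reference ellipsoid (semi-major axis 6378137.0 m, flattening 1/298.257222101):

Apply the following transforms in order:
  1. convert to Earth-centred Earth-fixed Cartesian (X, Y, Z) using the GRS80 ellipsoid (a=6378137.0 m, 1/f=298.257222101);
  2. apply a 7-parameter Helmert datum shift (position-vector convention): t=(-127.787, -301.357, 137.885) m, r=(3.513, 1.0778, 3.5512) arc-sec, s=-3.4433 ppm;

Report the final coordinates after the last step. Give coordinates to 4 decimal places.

start: φ=-29.526489°, λ=-63.886088°, h=3172.590 m
→ ECEF (a=6378137.000, f=1/298.257222101): X=2445985.7561, Y=-4989811.0813, Z=-3126373.4313
→ Helmert 7p (PV): X=2445919.1184, Y=-4989999.8986, Z=-3126322.5460

X=2445919.1184 m, Y=-4989999.8986 m, Z=-3126322.5460 m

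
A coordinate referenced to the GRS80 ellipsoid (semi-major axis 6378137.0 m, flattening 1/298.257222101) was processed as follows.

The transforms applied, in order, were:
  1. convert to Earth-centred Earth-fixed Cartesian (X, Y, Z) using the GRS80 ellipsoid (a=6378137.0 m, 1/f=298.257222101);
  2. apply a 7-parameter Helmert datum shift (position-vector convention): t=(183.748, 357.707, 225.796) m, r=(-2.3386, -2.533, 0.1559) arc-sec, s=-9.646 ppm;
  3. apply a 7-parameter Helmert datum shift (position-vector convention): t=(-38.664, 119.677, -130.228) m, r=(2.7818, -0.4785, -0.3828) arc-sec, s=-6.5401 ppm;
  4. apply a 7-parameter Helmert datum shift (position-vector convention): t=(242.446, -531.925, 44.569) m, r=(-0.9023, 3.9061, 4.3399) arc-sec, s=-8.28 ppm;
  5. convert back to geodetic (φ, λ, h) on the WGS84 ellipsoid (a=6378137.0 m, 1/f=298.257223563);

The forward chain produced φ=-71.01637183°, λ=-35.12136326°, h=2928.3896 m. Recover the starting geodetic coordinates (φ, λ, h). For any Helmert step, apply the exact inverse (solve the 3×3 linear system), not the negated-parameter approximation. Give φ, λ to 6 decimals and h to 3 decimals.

φ=-71.019599°, λ=-35.126700°, h=3103.223 m

start: φ=-71.016372°, λ=-35.121363°, h=2928.390 m
→ ECEF (a=6378137.000, f=1/298.257223563): X=1702929.3312, Y=-1197787.6127, Z=-6011645.3482
→ Helmert⁻¹: X=1702789.6381, Y=-1197275.1304, Z=-6011712.6856
→ Helmert⁻¹: X=1702827.7152, Y=-1197480.5542, Z=-6011609.5746
→ Helmert⁻¹: X=1702585.6573, Y=-1197782.9401, Z=-6011927.8499
→ geod (Bowring, a=6378137.000): φ=-71.01959900°, λ=-35.12670000°, h=3103.2230 m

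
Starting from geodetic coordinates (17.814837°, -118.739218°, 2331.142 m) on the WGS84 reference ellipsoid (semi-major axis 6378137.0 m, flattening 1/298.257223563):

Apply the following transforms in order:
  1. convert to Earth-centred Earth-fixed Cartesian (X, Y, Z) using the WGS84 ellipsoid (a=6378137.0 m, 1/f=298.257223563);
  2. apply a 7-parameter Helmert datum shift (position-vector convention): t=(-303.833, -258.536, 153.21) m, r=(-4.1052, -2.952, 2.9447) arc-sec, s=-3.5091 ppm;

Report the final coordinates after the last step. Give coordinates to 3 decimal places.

X=-2921936.965 m, Y=-5328161.003 m, Z=1939807.413 m

start: φ=17.814837°, λ=-118.739218°, h=2331.142 m
→ ECEF (a=6378137.000, f=1/298.257223563): X=-2921691.6883, Y=-5327918.0548, Z=1939596.7849
→ Helmert 7p (PV): X=-2921936.9649, Y=-5328161.0026, Z=1939807.4134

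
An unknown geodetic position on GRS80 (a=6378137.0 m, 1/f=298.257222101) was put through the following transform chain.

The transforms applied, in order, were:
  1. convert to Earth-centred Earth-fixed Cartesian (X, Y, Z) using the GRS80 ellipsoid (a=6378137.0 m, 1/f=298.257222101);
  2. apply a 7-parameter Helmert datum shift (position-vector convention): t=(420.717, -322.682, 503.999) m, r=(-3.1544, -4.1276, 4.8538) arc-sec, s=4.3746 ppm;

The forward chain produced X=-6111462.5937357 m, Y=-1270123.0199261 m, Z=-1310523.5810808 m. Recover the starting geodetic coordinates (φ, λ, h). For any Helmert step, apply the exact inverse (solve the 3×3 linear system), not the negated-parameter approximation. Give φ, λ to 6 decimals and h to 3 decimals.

φ=-11.937556°, λ=-168.264816°, h=1324.362 m

start: X=-6111462.5937, Y=-1270123.0199, Z=-1310523.5811 m
→ Helmert⁻¹: X=-6111912.6836, Y=-1269630.9104, Z=-1310918.9548
→ geod (Bowring, a=6378137.000): φ=-11.93755600°, λ=-168.26481600°, h=1324.3620 m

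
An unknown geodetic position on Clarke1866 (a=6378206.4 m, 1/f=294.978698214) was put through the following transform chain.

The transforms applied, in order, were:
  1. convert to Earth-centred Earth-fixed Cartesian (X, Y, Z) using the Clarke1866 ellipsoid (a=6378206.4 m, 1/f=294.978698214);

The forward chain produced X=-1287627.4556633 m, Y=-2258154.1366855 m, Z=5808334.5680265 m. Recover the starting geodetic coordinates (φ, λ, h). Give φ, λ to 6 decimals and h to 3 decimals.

start: X=-1287627.4557, Y=-2258154.1367, Z=5808334.5680 m
→ geod (Bowring, a=6378206.400): φ=66.03419800°, λ=-119.69232400°, h=3312.5210 m

φ=66.034198°, λ=-119.692324°, h=3312.521 m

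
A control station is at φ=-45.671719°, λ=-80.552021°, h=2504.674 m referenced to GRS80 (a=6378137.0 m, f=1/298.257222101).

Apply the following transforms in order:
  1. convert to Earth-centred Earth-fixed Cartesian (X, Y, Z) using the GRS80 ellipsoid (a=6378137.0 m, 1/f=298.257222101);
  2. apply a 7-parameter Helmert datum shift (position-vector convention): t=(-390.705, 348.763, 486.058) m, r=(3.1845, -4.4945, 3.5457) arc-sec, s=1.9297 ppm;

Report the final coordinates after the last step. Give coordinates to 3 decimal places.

start: φ=-45.671719°, λ=-80.552021°, h=2504.674 m
→ ECEF (a=6378137.000, f=1/298.257222101): X=733143.2281, Y=-4405660.2790, Z=-4541617.6362
→ Helmert 7p (PV): X=732928.6333, Y=-4405237.2971, Z=-4541192.3856

X=732928.633 m, Y=-4405237.297 m, Z=-4541192.386 m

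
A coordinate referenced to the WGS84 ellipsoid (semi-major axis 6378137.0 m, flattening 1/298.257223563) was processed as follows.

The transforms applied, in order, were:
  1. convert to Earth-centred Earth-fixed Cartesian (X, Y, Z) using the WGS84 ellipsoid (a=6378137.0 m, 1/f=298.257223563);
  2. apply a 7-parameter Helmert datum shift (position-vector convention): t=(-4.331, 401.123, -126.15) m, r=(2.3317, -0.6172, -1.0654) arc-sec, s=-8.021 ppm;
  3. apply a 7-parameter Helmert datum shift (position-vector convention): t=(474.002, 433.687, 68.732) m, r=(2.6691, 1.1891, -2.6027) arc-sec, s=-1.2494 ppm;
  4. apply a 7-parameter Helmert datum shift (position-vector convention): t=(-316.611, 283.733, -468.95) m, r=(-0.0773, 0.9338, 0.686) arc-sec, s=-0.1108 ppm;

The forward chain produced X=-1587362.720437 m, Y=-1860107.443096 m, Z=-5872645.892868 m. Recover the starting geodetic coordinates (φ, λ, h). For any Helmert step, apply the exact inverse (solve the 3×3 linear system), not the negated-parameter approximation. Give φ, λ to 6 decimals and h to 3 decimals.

φ=-67.519120°, λ=-130.458496°, h=1459.674 m

start: X=-1587362.7204, Y=-1860107.4431, Z=-5872645.8929 m
→ Helmert⁻¹: X=-1587025.8881, Y=-1860383.9034, Z=-5872185.4755
→ Helmert⁻¹: X=-1587444.5390, Y=-1860915.9339, Z=-5872246.6152
→ Helmert⁻¹: X=-1587460.8974, Y=-1861406.5672, Z=-5872141.7737
→ geod (Bowring, a=6378137.000): φ=-67.51912000°, λ=-130.45849600°, h=1459.6740 m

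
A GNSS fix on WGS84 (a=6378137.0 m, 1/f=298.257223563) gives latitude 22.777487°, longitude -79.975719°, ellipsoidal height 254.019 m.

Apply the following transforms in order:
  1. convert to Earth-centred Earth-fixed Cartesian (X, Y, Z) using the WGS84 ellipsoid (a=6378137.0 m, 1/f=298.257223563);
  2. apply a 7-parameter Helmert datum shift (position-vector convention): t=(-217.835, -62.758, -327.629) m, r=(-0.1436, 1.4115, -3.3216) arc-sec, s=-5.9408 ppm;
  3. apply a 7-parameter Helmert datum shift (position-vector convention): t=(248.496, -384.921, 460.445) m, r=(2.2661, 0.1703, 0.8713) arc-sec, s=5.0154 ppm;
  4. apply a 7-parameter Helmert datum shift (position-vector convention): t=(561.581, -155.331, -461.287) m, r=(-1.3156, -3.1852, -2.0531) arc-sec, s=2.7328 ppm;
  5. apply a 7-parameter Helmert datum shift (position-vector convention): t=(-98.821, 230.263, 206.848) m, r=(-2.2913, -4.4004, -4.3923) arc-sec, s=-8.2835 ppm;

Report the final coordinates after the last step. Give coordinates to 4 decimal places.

start: φ=22.777487°, λ=-79.975719°, h=254.019 m
→ ECEF (a=6378137.000, f=1/298.257223563): X=1024188.7383, Y=-5794103.4170, Z=2454116.2894
→ Helmert 7p (PV): X=1023888.3074, Y=-5794146.5379, Z=2453771.1061
→ Helmert 7p (PV): X=1024168.4402, Y=-5794583.1519, Z=2454179.3555
→ Helmert 7p (PV): X=1024637.2441, Y=-5794748.8593, Z=2453777.5500
→ Helmert 7p (PV): X=1024354.1926, Y=-5794465.1568, Z=2454050.3019

X=1024354.1926 m, Y=-5794465.1568 m, Z=2454050.3019 m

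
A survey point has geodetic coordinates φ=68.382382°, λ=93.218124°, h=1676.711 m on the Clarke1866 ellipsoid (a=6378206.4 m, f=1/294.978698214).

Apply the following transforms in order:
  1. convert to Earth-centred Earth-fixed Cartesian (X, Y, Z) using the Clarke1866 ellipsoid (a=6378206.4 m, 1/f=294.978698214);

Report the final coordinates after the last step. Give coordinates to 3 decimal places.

start: φ=68.382382°, λ=93.218124°, h=1676.711 m
→ ECEF (a=6378206.400, f=1/294.978698214): X=-132333.5969, Y=2353601.5793, Z=5908310.0298

X=-132333.597 m, Y=2353601.579 m, Z=5908310.030 m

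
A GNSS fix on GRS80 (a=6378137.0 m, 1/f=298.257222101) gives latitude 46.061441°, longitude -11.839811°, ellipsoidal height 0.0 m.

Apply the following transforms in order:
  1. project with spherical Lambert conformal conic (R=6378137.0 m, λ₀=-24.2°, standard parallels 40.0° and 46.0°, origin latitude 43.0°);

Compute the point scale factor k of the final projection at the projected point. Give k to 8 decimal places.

start: φ=46.061441°, λ=-11.839811°, h=0.000 m
→ into lcc (λ₀=-24.2°): φ=46.06144100°, λ−λ₀=12.36018900°
scale k = 1.00005777

1.00005777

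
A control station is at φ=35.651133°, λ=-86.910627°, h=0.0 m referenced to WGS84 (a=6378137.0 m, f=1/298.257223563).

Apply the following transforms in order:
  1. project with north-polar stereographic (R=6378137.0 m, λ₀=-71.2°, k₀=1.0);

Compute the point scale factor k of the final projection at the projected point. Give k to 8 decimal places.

start: φ=35.651133°, λ=-86.910627°, h=0.000 m
→ into stereo (λ₀=-71.2°): φ=35.65113300°, λ−λ₀=-15.71062700°
scale k = 1.26354490

1.26354490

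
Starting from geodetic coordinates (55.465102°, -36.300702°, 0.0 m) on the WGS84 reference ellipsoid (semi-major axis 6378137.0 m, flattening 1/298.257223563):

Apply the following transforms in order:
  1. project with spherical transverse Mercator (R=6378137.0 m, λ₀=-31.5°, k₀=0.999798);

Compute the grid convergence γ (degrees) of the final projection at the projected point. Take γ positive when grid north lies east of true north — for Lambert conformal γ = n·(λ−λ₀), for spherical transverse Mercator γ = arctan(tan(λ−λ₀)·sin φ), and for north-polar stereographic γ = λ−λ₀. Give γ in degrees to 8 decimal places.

-3.95770146

start: φ=55.465102°, λ=-36.300702°, h=0.000 m
→ into tm (λ₀=-31.5°): φ=55.46510200°, λ−λ₀=-4.80070200°
convergence γ = -3.95770146°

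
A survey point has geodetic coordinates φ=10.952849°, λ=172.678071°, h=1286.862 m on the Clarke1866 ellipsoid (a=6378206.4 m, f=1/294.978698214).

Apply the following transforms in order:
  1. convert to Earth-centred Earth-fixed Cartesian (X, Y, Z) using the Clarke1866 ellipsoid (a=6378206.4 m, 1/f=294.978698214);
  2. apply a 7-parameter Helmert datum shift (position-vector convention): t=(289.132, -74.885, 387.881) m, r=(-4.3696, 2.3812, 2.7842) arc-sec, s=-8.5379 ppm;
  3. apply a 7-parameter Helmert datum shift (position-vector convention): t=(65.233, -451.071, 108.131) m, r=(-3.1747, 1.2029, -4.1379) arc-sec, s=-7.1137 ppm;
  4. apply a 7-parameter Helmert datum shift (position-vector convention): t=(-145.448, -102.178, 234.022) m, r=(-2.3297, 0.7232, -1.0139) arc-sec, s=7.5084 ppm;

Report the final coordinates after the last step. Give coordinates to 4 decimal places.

X=-6212676.3124 m, Y=797811.2011 m, Z=1204866.9395 m

start: φ=10.952849°, λ=172.678071°, h=1286.862 m
→ ECEF (a=6378206.400, f=1/294.978698214): X=-6212970.1303, Y=798316.8809, Z=1204055.1804
→ Helmert 7p (PV): X=-6212624.8283, Y=798176.8238, Z=1204487.5939
→ Helmert 7p (PV): X=-6212492.3641, Y=797863.2447, Z=1204611.1022
→ Helmert 7p (PV): X=-6212676.3124, Y=797811.2011, Z=1204866.9395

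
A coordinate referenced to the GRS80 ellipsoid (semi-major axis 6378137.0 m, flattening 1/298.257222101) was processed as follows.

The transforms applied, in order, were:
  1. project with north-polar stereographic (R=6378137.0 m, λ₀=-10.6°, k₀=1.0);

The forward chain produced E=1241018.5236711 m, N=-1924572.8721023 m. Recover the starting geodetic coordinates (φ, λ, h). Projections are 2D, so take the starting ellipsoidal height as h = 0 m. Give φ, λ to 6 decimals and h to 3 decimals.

start: E=1241018.5237, N=-1924572.8721 m
→ stereo⁻¹: φ=69.64537500°, λ=22.21505700°

φ=69.645375°, λ=22.215057°, h=0.000 m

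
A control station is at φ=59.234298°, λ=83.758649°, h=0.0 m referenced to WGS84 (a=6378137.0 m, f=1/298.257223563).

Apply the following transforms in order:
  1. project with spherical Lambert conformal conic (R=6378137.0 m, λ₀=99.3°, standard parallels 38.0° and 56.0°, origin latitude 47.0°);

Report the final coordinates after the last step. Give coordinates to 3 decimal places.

E=-889408.761 m, N=1444322.596 m

start: φ=59.234298°, λ=83.758649°, h=0.000 m
→ lcc (R=6378137.0, λ₀=99.3°): E=-889408.7609, N=1444322.5955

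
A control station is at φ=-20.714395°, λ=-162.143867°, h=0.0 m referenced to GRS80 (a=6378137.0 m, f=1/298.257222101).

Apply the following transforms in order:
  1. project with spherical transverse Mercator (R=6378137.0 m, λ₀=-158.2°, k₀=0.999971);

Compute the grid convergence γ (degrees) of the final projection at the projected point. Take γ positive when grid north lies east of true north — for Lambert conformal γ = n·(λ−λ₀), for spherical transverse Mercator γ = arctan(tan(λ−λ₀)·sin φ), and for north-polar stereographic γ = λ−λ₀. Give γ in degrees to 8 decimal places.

1.39691512

start: φ=-20.714395°, λ=-162.143867°, h=0.000 m
→ into tm (λ₀=-158.2°): φ=-20.71439500°, λ−λ₀=-3.94386700°
convergence γ = 1.39691512°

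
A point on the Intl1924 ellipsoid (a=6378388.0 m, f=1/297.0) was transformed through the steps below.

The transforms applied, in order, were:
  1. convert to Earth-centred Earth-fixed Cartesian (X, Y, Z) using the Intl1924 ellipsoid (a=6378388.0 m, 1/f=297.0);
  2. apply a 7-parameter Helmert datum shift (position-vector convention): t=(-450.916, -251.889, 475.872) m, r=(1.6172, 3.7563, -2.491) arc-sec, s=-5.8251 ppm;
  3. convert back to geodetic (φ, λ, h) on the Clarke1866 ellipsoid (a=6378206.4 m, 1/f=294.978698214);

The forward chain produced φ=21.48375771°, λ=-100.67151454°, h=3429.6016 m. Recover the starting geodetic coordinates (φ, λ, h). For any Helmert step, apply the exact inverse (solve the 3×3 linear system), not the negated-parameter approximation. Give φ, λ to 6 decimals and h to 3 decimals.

start: φ=21.483758°, λ=-100.671515°, h=3429.602 m
→ ECEF (a=6378206.400, f=1/294.978698214): X=-1100132.7450, Y=-5838196.2810, Z=2322436.8829
→ Helmert⁻¹: X=-1099660.0174, Y=-5837973.4736, Z=2322000.2827
→ geod (Bowring, a=6378388.000): φ=21.48020400°, λ=-100.66743200°, h=2783.3320 m

φ=21.480204°, λ=-100.667432°, h=2783.332 m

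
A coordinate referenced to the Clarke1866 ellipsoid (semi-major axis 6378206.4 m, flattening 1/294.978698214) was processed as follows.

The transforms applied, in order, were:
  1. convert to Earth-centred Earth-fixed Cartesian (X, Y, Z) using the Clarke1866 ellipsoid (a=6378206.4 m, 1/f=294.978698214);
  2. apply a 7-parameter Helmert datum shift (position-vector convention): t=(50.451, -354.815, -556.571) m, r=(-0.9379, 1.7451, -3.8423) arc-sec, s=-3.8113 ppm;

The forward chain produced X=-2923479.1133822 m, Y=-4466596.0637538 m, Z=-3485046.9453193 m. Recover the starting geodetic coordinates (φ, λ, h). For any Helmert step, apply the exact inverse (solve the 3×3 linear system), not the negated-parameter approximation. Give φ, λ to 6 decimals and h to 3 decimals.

start: X=-2923479.1134, Y=-4466596.0638, Z=-3485046.9453 m
→ Helmert⁻¹: X=-2923428.0277, Y=-4466296.8841, Z=-3484548.6970
→ geod (Bowring, a=6378206.400): φ=-33.31404800°, λ=-123.20687300°, h=2939.7520 m

φ=-33.314048°, λ=-123.206873°, h=2939.752 m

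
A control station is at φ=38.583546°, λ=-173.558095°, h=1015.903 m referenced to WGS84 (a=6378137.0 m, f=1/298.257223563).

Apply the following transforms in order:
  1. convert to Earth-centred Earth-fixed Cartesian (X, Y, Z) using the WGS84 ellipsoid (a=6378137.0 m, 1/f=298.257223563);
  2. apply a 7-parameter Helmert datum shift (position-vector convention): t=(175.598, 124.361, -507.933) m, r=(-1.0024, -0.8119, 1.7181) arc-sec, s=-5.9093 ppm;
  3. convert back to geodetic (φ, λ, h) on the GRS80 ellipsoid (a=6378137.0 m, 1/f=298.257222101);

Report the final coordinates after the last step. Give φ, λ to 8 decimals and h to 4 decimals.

start: φ=38.583546°, λ=-173.558095°, h=1015.903 m
→ ECEF (a=6378137.000, f=1/298.257223563): X=-4961559.1696, Y=-560202.7749, Z=3956916.7971
→ Helmert 7p (PV): X=-4961365.1612, Y=-560097.2014, Z=3956368.6744
→ geod (Bowring, a=6378137.000): φ=38.58083604°, λ=-173.55904907°, h=514.1132 m

φ=38.58083604°, λ=-173.55904907°, h=514.1132 m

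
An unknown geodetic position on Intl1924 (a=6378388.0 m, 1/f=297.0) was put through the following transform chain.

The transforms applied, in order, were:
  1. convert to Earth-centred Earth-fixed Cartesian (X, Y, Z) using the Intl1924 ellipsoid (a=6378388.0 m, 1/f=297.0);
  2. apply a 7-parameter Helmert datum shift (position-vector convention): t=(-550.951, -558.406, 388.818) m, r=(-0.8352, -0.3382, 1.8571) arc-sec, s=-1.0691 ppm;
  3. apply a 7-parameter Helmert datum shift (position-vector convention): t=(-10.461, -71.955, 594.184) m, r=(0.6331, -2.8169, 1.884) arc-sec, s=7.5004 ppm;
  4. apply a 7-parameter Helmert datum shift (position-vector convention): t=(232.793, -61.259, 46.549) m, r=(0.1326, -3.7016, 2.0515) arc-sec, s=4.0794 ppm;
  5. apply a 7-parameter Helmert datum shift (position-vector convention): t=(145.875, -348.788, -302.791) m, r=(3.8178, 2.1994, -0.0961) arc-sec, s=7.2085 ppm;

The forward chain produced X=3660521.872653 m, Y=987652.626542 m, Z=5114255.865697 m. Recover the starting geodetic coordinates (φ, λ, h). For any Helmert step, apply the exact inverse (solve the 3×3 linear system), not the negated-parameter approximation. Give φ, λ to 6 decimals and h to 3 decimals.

φ=53.624881°, λ=15.113311°, h=1419.108 m

start: X=3660521.8727, Y=987652.6265, Z=5114255.8657 m
→ Helmert⁻¹: X=3660294.6153, Y=988090.6641, Z=5114542.5296
→ Helmert⁻¹: X=3660148.5018, Y=988114.7763, Z=5114408.7968
→ Helmert⁻¹: X=3660210.3727, Y=988161.5834, Z=5113723.2380
→ Helmert⁻¹: X=3660782.5229, Y=988667.3819, Z=5113337.8876
→ geod (Bowring, a=6378388.000): φ=53.62488100°, λ=15.11331100°, h=1419.1080 m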